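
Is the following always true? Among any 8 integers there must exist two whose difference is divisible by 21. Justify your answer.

Take the 8 consecutive integers 45, 46, …, 52: their residues mod 21 are all distinct because 8 ≤ 21.
Any two of them differ by at most 7 < 21 and by at least 1, so no difference is a multiple of 21.

No, the set {45, 46, 47, 48, 49, 50, 51, 52} is a counterexample.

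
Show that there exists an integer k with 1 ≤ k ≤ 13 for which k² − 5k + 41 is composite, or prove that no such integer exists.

k = 2

At k = 2: 2² − 5·2 + 41 = 35 = 5·7, which is composite.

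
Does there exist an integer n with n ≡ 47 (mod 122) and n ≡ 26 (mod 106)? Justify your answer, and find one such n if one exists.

gcd(122, 106) = 2. If n ≡ 47 (mod 122) and n ≡ 26 (mod 106), then n ≡ 47 (mod 2) and n ≡ 26 (mod 2).
However 47 ≡ 1 and 26 ≡ 0 (mod 2), and 1 ≠ 0.
Therefore no such n exists.

No such integer exists.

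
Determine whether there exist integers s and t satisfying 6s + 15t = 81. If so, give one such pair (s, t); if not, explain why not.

Since gcd(6, 15) = 3 and 81 = 3·27, Bézout's identity guarantees a solution.
Dividing through by 3 reduces the equation to 2s + 5t = 27.
Euclidean algorithm: 5 = 2·2 + 1, 2 = 2·1 + 0.
Working back up the chain: 1 = 5 − 2·2. So 2·(-2) + 5·1 = 1.
Times 27: 2·(-54) + 5·27 = 27, so (-54, 27) solves it.
Shifting by a multiple of (5, −2) keeps it a solution: s = -54 + 11·5 = 1, t = 27 − 11·2 = 5.
Indeed 6·1 + 15·5 = 6 + 75 = 81.

s = 1, t = 5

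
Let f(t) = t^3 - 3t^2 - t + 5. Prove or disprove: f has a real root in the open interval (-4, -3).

f(-4) = -103 and f(-3) = -46, both negative, so a sign-change argument is unavailable; we show f keeps this sign on the whole interval.
Substitute t = -3 − u, where 0 < u < 1 on the interval. Expanding, f(-3 − u) = -u^3 - 12u^2 - 44u - 46.
All 4 nonzero coefficients of this polynomial in u are negative; hence for u > 0 the value is a sum of negative terms (the constant -46 among them).
So f is strictly negative on (-4, -3); no root exists in the interval.

f has no root in that interval.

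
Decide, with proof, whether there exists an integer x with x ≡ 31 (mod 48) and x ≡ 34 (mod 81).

Here gcd(48, 81) = 3, and both 31 and 34 leave remainder 1 mod 3, so the system is consistent.
Put x = 31 + 48t, so we need 48t ≡ 3 (mod 81), equivalently (divide by 3) 16t ≡ 1 (mod 27).
To invert 16 modulo 27: 27 = 1·16 + 11, 16 = 1·11 + 5, 11 = 2·5 + 1, 5 = 5·1 + 0, and unwinding, 1 = 11 − 2·5 = 11 − 2·(16 − 1·11) = −2·16 + 3·11 = −2·16 + 3·(27 − 1·16) = 3·27 − 5·16. Thus 16⁻¹ ≡ -5 ≡ 22 (mod 27).
Therefore t ≡ 22·1 = 22 (mod 27).
Then x = 31 + 48·22 = 1087.
Verify: 1087 = 22·48 + 31 and 1087 = 13·81 + 34. ✓

x = 1087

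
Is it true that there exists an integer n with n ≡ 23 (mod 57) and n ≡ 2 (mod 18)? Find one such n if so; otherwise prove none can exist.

n = 308

The moduli are not coprime: gcd(57, 18) = 3. Compatibility requires 3 ∣ (2 − 23) = -21, which holds, so solutions exist.
The integers ≡ 23 (mod 57) are 23, 80, 137, 194, 251, 308, …; their remainders mod 18 are 5, 8, 11, 14, 17, 2, so n = 308 is the first that is ≡ 2 (mod 18).
Check: 308 mod 57 = 23, 308 mod 18 = 2. ✓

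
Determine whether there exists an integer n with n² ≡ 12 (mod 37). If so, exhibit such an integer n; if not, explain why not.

Take n = 30. Then 30² = 900 = 24·37 + 12, so 30² ≡ 12 (mod 37).

n = 30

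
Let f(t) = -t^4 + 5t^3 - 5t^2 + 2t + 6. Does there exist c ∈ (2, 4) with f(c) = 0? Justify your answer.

Such a root exists.

f(2) = 14 and f(4) = -2, which have opposite signs.
f is continuous everywhere (it is a polynomial), in particular on [2, 4].
By the Intermediate Value Theorem f must vanish at some point of (2, 4).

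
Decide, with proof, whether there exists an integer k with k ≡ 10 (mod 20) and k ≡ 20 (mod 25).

Here gcd(20, 25) = 5, and both 10 and 20 leave remainder 0 mod 5, so the system is consistent.
Step through k = 10, 10 + 20, 10 + 2·20, …: the values 10, 30, 50, 70 reduce mod 25 to 10, 5, 0, 20. The value 70 hits 20.
Indeed 70 ≡ 10 (mod 20) and 70 ≡ 20 (mod 25).

k = 70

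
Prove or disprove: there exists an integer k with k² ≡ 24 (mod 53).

k = 36

k = 36 works: 36² = 1296, and 1296 − 24 = 1272 = 24·53.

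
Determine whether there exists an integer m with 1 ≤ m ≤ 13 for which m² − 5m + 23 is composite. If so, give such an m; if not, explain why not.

The values for m = 1, 2, …, 13 are 19, 17, 17, 19, 23, 29, 37, 47, 59, 73, 89, 107, 127, and each of these is prime.
So no value in the range makes the expression composite.

There is no such integer m in that range.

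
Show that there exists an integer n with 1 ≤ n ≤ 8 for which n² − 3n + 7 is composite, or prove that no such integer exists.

n = 6

At n = 6: 6² − 3·6 + 7 = 25 = 5·5, which is composite.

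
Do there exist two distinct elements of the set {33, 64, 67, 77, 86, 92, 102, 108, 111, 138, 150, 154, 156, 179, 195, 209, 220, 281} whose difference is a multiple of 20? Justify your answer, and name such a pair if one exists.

Residues mod 20: 33↦13, 64↦4, 67↦7, 77↦17, 86↦6, 92↦12, 102↦2, 108↦8, 111↦11, 138↦18, 150↦10, 154↦14, 156↦16, 179↦19, 195↦15, 209↦9, 220↦0, 281↦1.
No residue repeats among the 18 elements, so no pair has difference ≡ 0 (mod 20).

No such pair exists.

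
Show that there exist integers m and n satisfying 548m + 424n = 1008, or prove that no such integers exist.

m = 56, n = -70

gcd(548, 424) = 4, and 4 divides 1008, so integer solutions exist.
Dividing through by 4 reduces the equation to 137m + 106n = 252.
Euclidean algorithm: 137 = 1·106 + 31, 106 = 3·31 + 13, 31 = 2·13 + 5, 13 = 2·5 + 3, 5 = 1·3 + 2, 3 = 1·2 + 1, 2 = 2·1 + 0.
Unwinding: 1 = 3 − 1·2 = 3 − (5 − 1·3) = −5 + 2·3 = −5 + 2·(13 − 2·5) = 2·13 − 5·5 = 2·13 − 5·(31 − 2·13) = −5·31 + 12·13 = −5·31 + 12·(106 − 3·31) = 12·106 − 41·31 = 12·106 − 41·(137 − 1·106) = −41·137 + 53·106, i.e. 137·(-41) + 106·53 = 1.
Scaling by 252 gives the particular solution (m, n) = (-10332, 13356).
Shifting by a multiple of (106, −137) keeps it a solution: m = -10332 + 98·106 = 56, n = 13356 − 98·137 = -70.
Check: 548·56 + 424·(-70) = 30688 − 29680 = 1008. ✓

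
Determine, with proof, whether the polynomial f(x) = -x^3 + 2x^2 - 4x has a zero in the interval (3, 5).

No such root exists.

f(3) = -21 and f(5) = -95, both negative.
The derivative f'(x) = -3x^2 + 4x - 4 is a quadratic with discriminant 4² − 4·(-3)·(-4) = -32 < 0; it never vanishes, so it is always negative (sign of the leading coefficient).
Hence f is strictly decreasing on ℝ, and in particular on [3, 5]. A strictly monotone function with same-sign endpoint values stays negative on the whole interval, so f has no zero in (3, 5).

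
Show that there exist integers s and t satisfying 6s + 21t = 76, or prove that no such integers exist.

Any value of 6s + 21t is a multiple of gcd(6, 21) = 3.
But 76 = 3·25 + 1, so 3 ∤ 76.
Therefore 6s + 21t = 76 has no solution in integers.

No, no such integers exist.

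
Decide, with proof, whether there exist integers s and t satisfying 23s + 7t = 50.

Since gcd(23, 7) = 1, every integer is an integer combination of 23 and 7.
Run the Euclidean algorithm on 23 and 7: 23 = 3·7 + 2, 7 = 3·2 + 1, 2 = 2·1 + 0.
Unwinding: 1 = 7 − 3·2 = 7 − 3·(23 − 3·7) = −3·23 + 10·7, i.e. 23·(-3) + 7·10 = 1.
Times 50: 23·(-150) + 7·500 = 50, so (-150, 500) solves it.
Adding 22·7 to s and subtracting 22·23 from t gives the tidier solution (4, -6).
Check: 23·4 + 7·(-6) = 92 − 42 = 50. ✓

s = 4, t = -6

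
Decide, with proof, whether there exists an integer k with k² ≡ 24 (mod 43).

k = 14 works: 14² = 196, and 196 − 24 = 172 = 4·43.

k = 14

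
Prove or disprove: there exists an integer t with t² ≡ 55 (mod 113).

113 is prime, so by Euler's criterion 55 is a square mod 113 iff 55^((113−1)/2) = 55^56 ≡ 1 (mod 113).
Repeated squaring mod 113: 55^2 = 3025 ≡ 87; 55^4 ≡ 87² = 7569 ≡ 111; 55^8 ≡ 111² = 12321 ≡ 4; 55^16 ≡ 4² = 16 ≡ 16; 55^32 ≡ 16² = 256 ≡ 30.
Since 56 = 32 + 16 + 8, 55^56 ≡ 30 · 16 · 4; multiplying out mod 113: 30·16 = 480 ≡ 28, then 28·4 = 112 ≡ 112. Thus 55^56 ≡ 112 ≡ −1 (mod 113).
By Euler's criterion 55 is a quadratic non-residue mod 113: no t satisfies t² ≡ 55 (mod 113).

There is no such integer.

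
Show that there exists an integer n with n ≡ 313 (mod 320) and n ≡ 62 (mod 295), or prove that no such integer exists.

Both moduli are multiples of 5 = gcd(320, 295), so any solution would satisfy n ≡ 313 and n ≡ 62 modulo 5 simultaneously.
However 313 ≡ 3 and 62 ≡ 2 (mod 5), and 3 ≠ 2.
So no integer satisfies both congruences.

No, no such integer exists.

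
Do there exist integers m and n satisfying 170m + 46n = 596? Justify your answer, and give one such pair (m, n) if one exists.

Every value of 170m + 46n is a multiple of gcd(170, 46) = 2; since 2 ∣ 596, solutions exist.
Dividing through by 2 reduces the equation to 85m + 23n = 298.
Dividing repeatedly: 85 = 3·23 + 16, 23 = 1·16 + 7, 16 = 2·7 + 2, 7 = 3·2 + 1, 2 = 2·1 + 0.
Unwinding: 1 = 7 − 3·2 = 7 − 3·(16 − 2·7) = −3·16 + 7·7 = −3·16 + 7·(23 − 1·16) = 7·23 − 10·16 = 7·23 − 10·(85 − 3·23) = −10·85 + 37·23, i.e. 85·(-10) + 23·37 = 1.
Multiplying through by 298: m = (-10)·298 = -2980, n = 37·298 = 11026 is a solution.
Adding 130·23 to m and subtracting 130·85 from n gives the tidier solution (10, -24).
Indeed 170·10 + 46·(-24) = 1700 − 1104 = 596.

m = 10, n = -24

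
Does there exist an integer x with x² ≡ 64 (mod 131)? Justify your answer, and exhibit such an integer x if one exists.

Take x = 123. Then 123² = 15129 = 115·131 + 64, so 123² ≡ 64 (mod 131).

x = 123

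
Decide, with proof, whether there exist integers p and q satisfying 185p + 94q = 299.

p = 57, q = -109

185 and 94 are coprime, so 185p + 94q ranges over all of ℤ.
Dividing repeatedly: 185 = 1·94 + 91, 94 = 1·91 + 3, 91 = 30·3 + 1, 3 = 3·1 + 0.
Back-substituting, 1 = 91 − 30·3 = 91 − 30·(94 − 1·91) = −30·94 + 31·91 = −30·94 + 31·(185 − 1·94) = 31·185 − 61·94; that is, 185·31 + 94·(-61) = 1.
Multiplying through by 299: p = 31·299 = 9269, q = (-61)·299 = -18239 is a solution.
Shifting by a multiple of (94, −185) keeps it a solution: p = 9269 − 98·94 = 57, q = -18239 + 98·185 = -109.
Indeed 185·57 + 94·(-109) = 10545 − 10246 = 299.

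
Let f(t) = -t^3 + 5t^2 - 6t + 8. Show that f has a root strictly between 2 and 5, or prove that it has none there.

Yes, f has a root in the interval.

f(2) = 8 and f(5) = -22, which have opposite signs.
f is continuous everywhere (it is a polynomial), in particular on [2, 5].
By the Intermediate Value Theorem, f takes the value 0 somewhere in the open interval.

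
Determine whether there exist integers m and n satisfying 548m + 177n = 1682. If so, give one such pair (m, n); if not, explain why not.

m = 151, n = -458

548 and 177 are coprime, so 548m + 177n ranges over all of ℤ.
Dividing repeatedly: 548 = 3·177 + 17, 177 = 10·17 + 7, 17 = 2·7 + 3, 7 = 2·3 + 1, 3 = 3·1 + 0.
Back-substituting, 1 = 7 − 2·3 = 7 − 2·(17 − 2·7) = −2·17 + 5·7 = −2·17 + 5·(177 − 10·17) = 5·177 − 52·17 = 5·177 − 52·(548 − 3·177) = −52·548 + 161·177; that is, 548·(-52) + 177·161 = 1.
Multiplying through by 1682: m = (-52)·1682 = -87464, n = 161·1682 = 270802 is a solution.
Shifting by a multiple of (177, −548) keeps it a solution: m = -87464 + 495·177 = 151, n = 270802 − 495·548 = -458.
Check: 548·151 + 177·(-458) = 82748 − 81066 = 1682. ✓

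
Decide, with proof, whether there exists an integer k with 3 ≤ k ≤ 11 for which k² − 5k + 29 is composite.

k = 4

At k = 4: 4² − 5·4 + 29 = 25 = 5·5, which is composite.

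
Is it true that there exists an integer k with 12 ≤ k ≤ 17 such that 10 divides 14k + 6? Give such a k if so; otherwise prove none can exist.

Scanning upward from k = 12 gives 174, 188, 202, 216, none divisible by 10. At k = 16 we get 14·16 + 6 = 230, and 230 = 10·23.

k = 16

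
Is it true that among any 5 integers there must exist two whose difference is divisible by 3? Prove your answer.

Yes, this is always true.

Partition the integers by their residue mod 3; there are 3 classes.
Since 5 > 3, two of the 5 integers must share a residue class by the pigeonhole principle; call them a and b.
Equal remainders mean a − b ≡ 0 (mod 3), so 3 divides their difference.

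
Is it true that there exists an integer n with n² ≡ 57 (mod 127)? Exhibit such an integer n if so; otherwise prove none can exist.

No such integer exists.

127 is prime, so by Euler's criterion 57 is a square mod 127 iff 57^((127−1)/2) = 57^63 ≡ 1 (mod 127).
Repeated squaring mod 127: 57^2 = 3249 ≡ 74; 57^4 ≡ 74² = 5476 ≡ 15; 57^8 ≡ 15² = 225 ≡ 98; 57^16 ≡ 98² = 9604 ≡ 79; 57^32 ≡ 79² = 6241 ≡ 18.
Since 63 = 32 + 16 + 8 + 4 + 2 + 1, 57^63 ≡ 18 · 79 · 98 · 15 · 74 · 57; multiplying out mod 127: 18·79 = 1422 ≡ 25, then 25·98 = 2450 ≡ 37, then 37·15 = 555 ≡ 47, then 47·74 = 3478 ≡ 49, then 49·57 = 2793 ≡ 126. Thus 57^63 ≡ 126 ≡ −1 (mod 127).
By Euler's criterion 57 is a quadratic non-residue mod 127: no n satisfies n² ≡ 57 (mod 127).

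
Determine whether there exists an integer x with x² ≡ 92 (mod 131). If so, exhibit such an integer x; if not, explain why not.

Apply Euler's criterion with the prime 131: 92 is a quadratic residue iff 92^65 ≡ 1 (mod 131), and a non-residue iff it is ≡ −1.
Squaring successively (mod 131): 92^2 = 8464 ≡ 80; 92^4 ≡ 80² = 6400 ≡ 112; 92^8 ≡ 112² = 12544 ≡ 99; 92^16 ≡ 99² = 9801 ≡ 107; 92^32 ≡ 107² = 11449 ≡ 52; 92^64 ≡ 52² = 2704 ≡ 84.
Since 65 = 64 + 1, 92^65 ≡ 84 · 92; multiplying out mod 131: 84·92 = 7728 ≡ 130. Thus 92^65 ≡ 130 ≡ −1 (mod 131).
By Euler's criterion 92 is a quadratic non-residue mod 131: no x satisfies x² ≡ 92 (mod 131).

No, no such integer exists.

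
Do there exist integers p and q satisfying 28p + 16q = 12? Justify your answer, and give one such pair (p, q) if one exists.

p = 1, q = -1

gcd(28, 16) = 4, and 4 divides 12, so integer solutions exist.
Dividing through by 4 reduces the equation to 7p + 4q = 3.
Euclidean algorithm: 7 = 1·4 + 3, 4 = 1·3 + 1, 3 = 3·1 + 0.
Working back up the chain: 1 = 4 − 1·3 = 4 − (7 − 1·4) = −7 + 2·4. So 7·(-1) + 4·2 = 1.
Scaling by 3 gives the particular solution (p, q) = (-3, 6).
Adding 1·4 to p and subtracting 1·7 from q gives the tidier solution (1, -1).
Indeed 28·1 + 16·(-1) = 28 − 16 = 12.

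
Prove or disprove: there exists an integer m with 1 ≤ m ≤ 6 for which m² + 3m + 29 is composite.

m = 1

At m = 1: 1² + 3·1 + 29 = 33 = 3·11, which is composite.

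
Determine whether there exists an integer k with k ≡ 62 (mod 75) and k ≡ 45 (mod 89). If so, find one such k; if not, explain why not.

k = 2537

The moduli 75 and 89 are coprime, so by the Chinese Remainder Theorem a unique solution modulo 6675 exists.
Write k = 62 + 75t and require 62 + 75t ≡ 45 (mod 89), i.e. 75t ≡ 72 (mod 89).
Since 75·19 = 1425 = 16·89 + 1, the inverse of 75 mod 89 is 19.
Multiplying by 19: t ≡ 19·72 = 1368 ≡ 33 (mod 89).
With t = 33: k = 62 + 75·33 = 2537.
Indeed 2537 ≡ 62 (mod 75) and 2537 ≡ 45 (mod 89).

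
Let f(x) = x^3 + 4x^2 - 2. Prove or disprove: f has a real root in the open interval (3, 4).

f(3) = 61 and f(4) = 126, both positive, so a sign-change argument is unavailable; we show f keeps this sign on the whole interval.
Shift to the endpoint 3: with x = 3 + u (0 < u < 1), one computes f(3 + u) = u^3 + 13u^2 + 51u + 61.
All 4 nonzero coefficients of this polynomial in u are positive; hence for u > 0 the value is a sum of positive terms (the constant 61 among them).
Therefore f(x) > 0 throughout (3, 4), and f has no zero there.

No.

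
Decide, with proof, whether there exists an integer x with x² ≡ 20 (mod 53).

Apply Euler's criterion with the prime 53: 20 is a quadratic residue iff 20^26 ≡ 1 (mod 53), and a non-residue iff it is ≡ −1.
Repeated squaring mod 53: 20^2 = 400 ≡ 29; 20^4 ≡ 29² = 841 ≡ 46; 20^8 ≡ 46² = 2116 ≡ 49; 20^16 ≡ 49² = 2401 ≡ 16.
Since 26 = 16 + 8 + 2, 20^26 ≡ 16 · 49 · 29; multiplying out mod 53: 16·49 = 784 ≡ 42, then 42·29 = 1218 ≡ 52. Thus 20^26 ≡ 52 ≡ −1 (mod 53).
By Euler's criterion 20 is a quadratic non-residue mod 53: no x satisfies x² ≡ 20 (mod 53).

There is no such integer.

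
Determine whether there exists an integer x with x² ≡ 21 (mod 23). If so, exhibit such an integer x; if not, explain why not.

23 is prime, so by Euler's criterion 21 is a square mod 23 iff 21^((23−1)/2) = 21^11 ≡ 1 (mod 23).
Squaring successively (mod 23): 21^2 = 441 ≡ 4; 21^4 ≡ 4² = 16 ≡ 16; 21^8 ≡ 16² = 256 ≡ 3.
Since 11 = 8 + 2 + 1, 21^11 ≡ 3 · 4 · 21; multiplying out mod 23: 3·4 = 12 ≡ 12, then 12·21 = 252 ≡ 22. Thus 21^11 ≡ 22 ≡ −1 (mod 23).
By Euler's criterion 21 is a quadratic non-residue mod 23: no x satisfies x² ≡ 21 (mod 23).

There is no such integer.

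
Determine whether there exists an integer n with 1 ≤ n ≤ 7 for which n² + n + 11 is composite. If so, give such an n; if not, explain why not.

No such integer n in that range exists.

The values for n = 1, 2, …, 7 are 13, 17, 23, 31, 41, 53, 67, and each of these is prime.
So no value in the range makes the expression composite.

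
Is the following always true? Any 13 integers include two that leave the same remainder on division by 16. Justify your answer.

Consider the 13 integers 44, 45, …, 56. They lie in distinct residue classes modulo 16, since 13 ≤ 16.
So no two of them leave the same remainder on division by 16; the claim fails for this set.

No; for instance {44, 45, 46, 47, 48, 49, 50, 51, 52, 53, 54, 55, 56} is a counterexample.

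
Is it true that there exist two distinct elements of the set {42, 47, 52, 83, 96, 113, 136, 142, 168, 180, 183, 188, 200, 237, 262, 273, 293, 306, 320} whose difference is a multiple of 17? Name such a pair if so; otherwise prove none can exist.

Yes: 47 and 183.

Both 47 and 183 leave remainder 13 on division by 17; their difference 136 = 8·17 is a multiple of 17.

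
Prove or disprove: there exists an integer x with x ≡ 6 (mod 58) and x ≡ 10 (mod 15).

gcd(58, 15) = 1, so the Chinese Remainder Theorem guarantees exactly one residue class mod 870 satisfying both.
Any solution of the first congruence is x = 6 + 58t; substituting into the second, 58t ≡ 10 − 6 ≡ 4 (mod 15).
58 ≡ 13 (mod 15), so this reads 13t ≡ 4 (mod 15). Invert 13 mod 15 by the Euclidean algorithm: 15 = 1·13 + 2, 13 = 6·2 + 1, 2 = 2·1 + 0; back-substituting, 1 = 13 − 6·2 = 13 − 6·(15 − 1·13) = −6·15 + 7·13. Hence 13·7 ≡ 1, so 13⁻¹ ≡ 7 (mod 15).
Multiplying by 7: t ≡ 7·4 = 28 ≡ 13 (mod 15).
With t = 13: x = 6 + 58·13 = 760.
Verify: 760 = 13·58 + 6 and 760 = 50·15 + 10. ✓

x = 760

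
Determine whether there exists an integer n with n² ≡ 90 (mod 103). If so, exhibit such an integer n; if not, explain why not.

No such integer exists.

Apply Euler's criterion with the prime 103: 90 is a quadratic residue iff 90^51 ≡ 1 (mod 103), and a non-residue iff it is ≡ −1.
Squaring successively (mod 103): 90^2 = 8100 ≡ 66; 90^4 ≡ 66² = 4356 ≡ 30; 90^8 ≡ 30² = 900 ≡ 76; 90^16 ≡ 76² = 5776 ≡ 8; 90^32 ≡ 8² = 64 ≡ 64.
Since 51 = 32 + 16 + 2 + 1, 90^51 ≡ 64 · 8 · 66 · 90; multiplying out mod 103: 64·8 = 512 ≡ 100, then 100·66 = 6600 ≡ 8, then 8·90 = 720 ≡ 102. Thus 90^51 ≡ 102 ≡ −1 (mod 103).
By Euler's criterion 90 is a quadratic non-residue mod 103: no n satisfies n² ≡ 90 (mod 103).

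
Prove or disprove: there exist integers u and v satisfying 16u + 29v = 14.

u = 19, v = -10

Since gcd(16, 29) = 1, every integer is an integer combination of 16 and 29.
Dividing repeatedly: 29 = 1·16 + 13, 16 = 1·13 + 3, 13 = 4·3 + 1, 3 = 3·1 + 0.
Unwinding: 1 = 13 − 4·3 = 13 − 4·(16 − 1·13) = −4·16 + 5·13 = −4·16 + 5·(29 − 1·16) = 5·29 − 9·16, i.e. 16·(-9) + 29·5 = 1.
Times 14: 16·(-126) + 29·70 = 14, so (-126, 70) solves it.
Adding 5·29 to u and subtracting 5·16 from v gives the tidier solution (19, -10).
Indeed 16·19 + 29·(-10) = 304 − 290 = 14.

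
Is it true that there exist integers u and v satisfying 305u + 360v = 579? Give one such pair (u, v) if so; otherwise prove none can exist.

Both 305 and 360 are divisible by gcd(305, 360) = 5, hence so is any combination 305u + 360v.
But 579 = 5·115 + 4, so 5 ∤ 579.
Hence no integers u, v satisfy the equation.

No, no such integers exist.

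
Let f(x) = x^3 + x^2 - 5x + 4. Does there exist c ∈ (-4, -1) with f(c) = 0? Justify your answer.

f(-4) = -24 and f(-1) = 9, which have opposite signs.
f is continuous everywhere (it is a polynomial), in particular on [-4, -1].
The Intermediate Value Theorem then guarantees some c ∈ (-4, -1) with f(c) = 0.

Such a root exists.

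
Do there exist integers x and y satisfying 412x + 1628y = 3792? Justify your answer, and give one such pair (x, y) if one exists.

x = 270, y = -66

Since gcd(412, 1628) = 4 and 3792 = 4·948, Bézout's identity guarantees a solution.
Dividing through by 4 reduces the equation to 103x + 407y = 948.
Euclidean algorithm: 407 = 3·103 + 98, 103 = 1·98 + 5, 98 = 19·5 + 3, 5 = 1·3 + 2, 3 = 1·2 + 1, 2 = 2·1 + 0.
Back-substituting, 1 = 3 − 1·2 = 3 − (5 − 1·3) = −5 + 2·3 = −5 + 2·(98 − 19·5) = 2·98 − 39·5 = 2·98 − 39·(103 − 1·98) = −39·103 + 41·98 = −39·103 + 41·(407 − 3·103) = 41·407 − 162·103; that is, 103·(-162) + 407·41 = 1.
Scaling by 948 gives the particular solution (x, y) = (-153576, 38868).
Shifting by a multiple of (407, −103) keeps it a solution: x = -153576 + 378·407 = 270, y = 38868 − 378·103 = -66.
Check: 412·270 + 1628·(-66) = 111240 − 107448 = 3792. ✓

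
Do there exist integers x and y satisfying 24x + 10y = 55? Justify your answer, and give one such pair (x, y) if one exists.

No, no such integers exist.

gcd(24, 10) = 2, so every integer of the form 24x + 10y is a multiple of 2.
But 55 is not a multiple of 2 (it leaves remainder 1).
Hence no integers x, y satisfy the equation.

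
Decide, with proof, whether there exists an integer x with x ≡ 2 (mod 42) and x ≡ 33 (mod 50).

No, no such integer exists.

Reduce both congruences modulo 2, which divides 42 and 50: they say x ≡ 2 (mod 2) and x ≡ 33 (mod 2).
But 2 mod 2 = 0 while 33 mod 2 = 1, a contradiction.
So no integer satisfies both congruences.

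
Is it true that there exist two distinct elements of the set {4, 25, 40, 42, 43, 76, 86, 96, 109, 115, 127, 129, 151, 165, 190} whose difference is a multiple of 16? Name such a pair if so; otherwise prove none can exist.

No such pair exists.

Residues mod 16: 4↦4, 25↦9, 40↦8, 42↦10, 43↦11, 76↦12, 86↦6, 96↦0, 109↦13, 115↦3, 127↦15, 129↦1, 151↦7, 165↦5, 190↦14.
All 15 residues are distinct, so no two elements differ by a multiple of 16.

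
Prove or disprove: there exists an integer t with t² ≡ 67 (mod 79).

t = 64

Take t = 64. Then 64² = 4096 = 51·79 + 67, so 64² ≡ 67 (mod 79).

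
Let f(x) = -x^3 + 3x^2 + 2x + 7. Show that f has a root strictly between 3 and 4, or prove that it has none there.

Such a root exists.

f(3) = 13 and f(4) = -1, which have opposite signs.
Since f is a polynomial it is continuous on [3, 4].
By the Intermediate Value Theorem f must vanish at some point of (3, 4).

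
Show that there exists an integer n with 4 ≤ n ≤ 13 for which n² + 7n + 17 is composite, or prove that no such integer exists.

n = 11

At n = 11: 11² + 7·11 + 17 = 215 = 5·43, which is composite.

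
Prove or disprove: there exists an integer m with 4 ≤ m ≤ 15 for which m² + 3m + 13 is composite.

At m = 9: 9² + 3·9 + 13 = 121 = 11·11, which is composite.

m = 9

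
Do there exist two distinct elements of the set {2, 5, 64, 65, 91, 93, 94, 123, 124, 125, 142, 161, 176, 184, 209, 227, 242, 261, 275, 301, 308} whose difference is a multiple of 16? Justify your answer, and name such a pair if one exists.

2 mod 16 = 2 and 242 mod 16 = 2, so 242 − 2 = 240 = 15·16.

2 and 242 are such a pair.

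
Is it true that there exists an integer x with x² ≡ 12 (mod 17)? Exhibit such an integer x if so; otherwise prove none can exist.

Computing x² mod 17 for x = 0, 1, …, 8 (enough, by the symmetry x ↦ 17 − x) gives 0, 1, 4, 9, 16, 8, 2, 15, 13.
So the quadratic residues mod 17 are {0, 1, 2, 4, 8, 9, 13, 15, 16}, and 12 is not among them.
Hence no integer x has x² ≡ 12 (mod 17).

There is no such integer.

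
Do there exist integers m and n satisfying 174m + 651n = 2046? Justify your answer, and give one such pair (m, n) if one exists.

gcd(174, 651) = 3, and 3 divides 2046, so integer solutions exist.
Dividing through by 3 reduces the equation to 58m + 217n = 682.
Dividing repeatedly: 217 = 3·58 + 43, 58 = 1·43 + 15, 43 = 2·15 + 13, 15 = 1·13 + 2, 13 = 6·2 + 1, 2 = 2·1 + 0.
Unwinding: 1 = 13 − 6·2 = 13 − 6·(15 − 1·13) = −6·15 + 7·13 = −6·15 + 7·(43 − 2·15) = 7·43 − 20·15 = 7·43 − 20·(58 − 1·43) = −20·58 + 27·43 = −20·58 + 27·(217 − 3·58) = 27·217 − 101·58, i.e. 58·(-101) + 217·27 = 1.
Times 682: 58·(-68882) + 217·18414 = 682, so (-68882, 18414) solves it.
Adding 318·217 to m and subtracting 318·58 from n gives the tidier solution (124, -30).
Indeed 174·124 + 651·(-30) = 21576 − 19530 = 2046.

m = 124, n = -30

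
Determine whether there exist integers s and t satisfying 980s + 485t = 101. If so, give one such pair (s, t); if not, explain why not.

No, no such integers exist.

Any value of 980s + 485t is a multiple of gcd(980, 485) = 5.
But 101 = 5·20 + 1, so 5 ∤ 101.
Therefore 980s + 485t = 101 has no solution in integers.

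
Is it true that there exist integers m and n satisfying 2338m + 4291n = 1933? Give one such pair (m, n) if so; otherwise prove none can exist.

No, no such integers exist.

Both 2338 and 4291 are divisible by gcd(2338, 4291) = 7, hence so is any combination 2338m + 4291n.
However 1933 leaves remainder 1 on division by 7.
Therefore 2338m + 4291n = 1933 has no solution in integers.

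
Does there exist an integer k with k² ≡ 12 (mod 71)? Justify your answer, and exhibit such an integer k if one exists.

k = 15 works: 15² = 225, and 225 − 12 = 213 = 3·71.

k = 15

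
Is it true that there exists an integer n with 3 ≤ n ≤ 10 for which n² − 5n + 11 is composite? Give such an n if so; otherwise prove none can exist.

n = 7

At n = 7: 7² − 5·7 + 11 = 25 = 5·5, which is composite.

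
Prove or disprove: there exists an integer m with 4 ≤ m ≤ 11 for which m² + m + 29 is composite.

At m = 4: 4² + 4 + 29 = 49 = 7·7, which is composite.

m = 4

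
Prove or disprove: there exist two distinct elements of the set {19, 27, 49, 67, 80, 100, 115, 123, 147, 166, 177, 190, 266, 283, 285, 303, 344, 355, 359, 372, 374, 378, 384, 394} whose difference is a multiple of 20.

The pair (19, 359) works.

19 mod 20 = 19 and 359 mod 20 = 19, so 359 − 19 = 340 = 17·20.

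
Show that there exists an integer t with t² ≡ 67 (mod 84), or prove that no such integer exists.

Reduce modulo 4, which divides 84: we would need t² ≡ 3 (mod 4).
Since (4 − t)² ≡ t² (mod 4), it suffices to square t = 0, 1, …, 2: the residues are 0, 1, 0.
The set of squares mod 4 is therefore {0, 1}, which does not contain 3.
Hence no integer t has t² ≡ 67 (mod 84).

No, no such integer exists.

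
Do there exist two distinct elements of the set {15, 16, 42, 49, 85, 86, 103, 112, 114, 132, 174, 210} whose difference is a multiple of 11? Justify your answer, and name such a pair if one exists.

Reduce each element mod 11: 15↦4, 16↦5, 42↦9, 49↦5, 85↦8, 86↦9, 103↦4, 112↦2, 114↦4, 132↦0, 174↦9, 210↦1. The residue 4 repeats (at 15 and 103), and 103 − 15 = 88 = 8·11.

15 and 103 are such a pair.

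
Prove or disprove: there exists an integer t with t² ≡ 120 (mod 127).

t = 82

t = 82 works: 82² = 6724, and 6724 − 120 = 6604 = 52·127.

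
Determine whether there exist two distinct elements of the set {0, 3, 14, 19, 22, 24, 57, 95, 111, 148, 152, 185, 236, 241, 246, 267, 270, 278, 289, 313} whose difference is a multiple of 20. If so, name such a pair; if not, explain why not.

No, no such pair exists.

Reduce each element modulo 20: 0↦0, 3↦3, 14↦14, 19↦19, 22↦2, 24↦4, 57↦17, 95↦15, 111↦11, 148↦8, 152↦12, 185↦5, 236↦16, 241↦1, 246↦6, 267↦7, 270↦10, 278↦18, 289↦9, 313↦13.
These 20 residues are pairwise different, hence no difference of two elements is divisible by 20.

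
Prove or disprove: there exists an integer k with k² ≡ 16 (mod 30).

k = 26

k = 26 works: 26² = 676, and 676 − 16 = 660 = 22·30.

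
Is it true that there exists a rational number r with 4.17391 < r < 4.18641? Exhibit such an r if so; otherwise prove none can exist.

r = 46/11

Look for a denominator N such that an integer falls strictly between N·4.17391 and N·4.18641. N = 11 works: 11·4.17391 = 45.91301 < 46 < 46.05051 = 11·4.18641.
Dividing back, 4.17391 < 46/11 < 4.18641, and 46/11 is rational.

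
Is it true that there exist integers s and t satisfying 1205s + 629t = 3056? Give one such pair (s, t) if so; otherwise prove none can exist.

s = 512, t = -976

Since gcd(1205, 629) = 1, every integer is an integer combination of 1205 and 629.
Run the Euclidean algorithm on 1205 and 629: 1205 = 1·629 + 576, 629 = 1·576 + 53, 576 = 10·53 + 46, 53 = 1·46 + 7, 46 = 6·7 + 4, 7 = 1·4 + 3, 4 = 1·3 + 1, 3 = 3·1 + 0.
Back-substituting, 1 = 4 − 1·3 = 4 − (7 − 1·4) = −7 + 2·4 = −7 + 2·(46 − 6·7) = 2·46 − 13·7 = 2·46 − 13·(53 − 1·46) = −13·53 + 15·46 = −13·53 + 15·(576 − 10·53) = 15·576 − 163·53 = 15·576 − 163·(629 − 1·576) = −163·629 + 178·576 = −163·629 + 178·(1205 − 1·629) = 178·1205 − 341·629; that is, 1205·178 + 629·(-341) = 1.
Times 3056: 1205·543968 + 629·(-1042096) = 3056, so (543968, -1042096) solves it.
The general solution is s = 543968 + 629k, t = -1042096 − 1205k; taking k = -864 gives the smaller pair s = 512, t = -976.
Check: 1205·512 + 629·(-976) = 616960 − 613904 = 3056. ✓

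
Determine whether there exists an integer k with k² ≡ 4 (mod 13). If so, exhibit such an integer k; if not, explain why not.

k = 11 works: 11² = 121, and 121 − 4 = 117 = 9·13.

k = 11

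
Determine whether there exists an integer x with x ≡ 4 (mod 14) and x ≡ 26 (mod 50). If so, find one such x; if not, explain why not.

x = 326

The moduli are not coprime: gcd(14, 50) = 2. Compatibility requires 2 ∣ (26 − 4) = 22, which holds, so solutions exist.
Write x = 4 + 14t. Then 14t ≡ 26 − 4 ≡ 22 (mod 50); dividing through by 2 gives 7t ≡ 11 (mod 25).
To invert 7 modulo 25: 25 = 3·7 + 4, 7 = 1·4 + 3, 4 = 1·3 + 1, 3 = 3·1 + 0, and unwinding, 1 = 4 − 1·3 = 4 − (7 − 1·4) = −7 + 2·4 = −7 + 2·(25 − 3·7) = 2·25 − 7·7. Thus 7⁻¹ ≡ -7 ≡ 18 (mod 25).
Therefore t ≡ 18·11 = 198 ≡ 23 (mod 25).
Then x = 4 + 14·23 = 326.
Indeed 326 ≡ 4 (mod 14) and 326 ≡ 26 (mod 50).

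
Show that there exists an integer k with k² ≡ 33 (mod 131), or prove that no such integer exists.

k = 66

Take k = 66. Then 66² = 4356 = 33·131 + 33, so 66² ≡ 33 (mod 131).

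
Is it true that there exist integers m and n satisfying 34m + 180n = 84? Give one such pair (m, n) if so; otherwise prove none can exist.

Since gcd(34, 180) = 2 and 84 = 2·42, Bézout's identity guarantees a solution.
Dividing through by 2 reduces the equation to 17m + 90n = 42.
Run the Euclidean algorithm on 90 and 17: 90 = 5·17 + 5, 17 = 3·5 + 2, 5 = 2·2 + 1, 2 = 2·1 + 0.
Unwinding: 1 = 5 − 2·2 = 5 − 2·(17 − 3·5) = −2·17 + 7·5 = −2·17 + 7·(90 − 5·17) = 7·90 − 37·17, i.e. 17·(-37) + 90·7 = 1.
Multiplying through by 42: m = (-37)·42 = -1554, n = 7·42 = 294 is a solution.
Shifting by a multiple of (90, −17) keeps it a solution: m = -1554 + 18·90 = 66, n = 294 − 18·17 = -12.
Check: 34·66 + 180·(-12) = 2244 − 2160 = 84. ✓

m = 66, n = -12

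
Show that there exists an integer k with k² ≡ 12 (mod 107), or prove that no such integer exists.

k = 71

Take k = 71. Then 71² = 5041 = 47·107 + 12, so 71² ≡ 12 (mod 107).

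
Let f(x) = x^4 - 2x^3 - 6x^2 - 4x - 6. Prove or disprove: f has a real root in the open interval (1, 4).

f(1) = -17 and f(4) = 10, which have opposite signs.
f is continuous everywhere (it is a polynomial), in particular on [1, 4].
By the Intermediate Value Theorem, f takes the value 0 somewhere in the open interval.

Yes, f has a root in the interval.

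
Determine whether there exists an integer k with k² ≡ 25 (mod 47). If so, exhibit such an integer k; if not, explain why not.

k = 5

Take k = 5. Then 5² = 25, and since 0 ≤ 25 < 47 this is already reduced: 5² ≡ 25 (mod 47).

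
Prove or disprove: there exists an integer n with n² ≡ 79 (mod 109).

No, no such integer exists.

109 is prime, so by Euler's criterion 79 is a square mod 109 iff 79^((109−1)/2) = 79^54 ≡ 1 (mod 109).
Repeated squaring mod 109: 79^2 = 6241 ≡ 28; 79^4 ≡ 28² = 784 ≡ 21; 79^8 ≡ 21² = 441 ≡ 5; 79^16 ≡ 5² = 25 ≡ 25; 79^32 ≡ 25² = 625 ≡ 80.
Since 54 = 32 + 16 + 4 + 2, 79^54 ≡ 80 · 25 · 21 · 28; multiplying out mod 109: 80·25 = 2000 ≡ 38, then 38·21 = 798 ≡ 35, then 35·28 = 980 ≡ 108. Thus 79^54 ≡ 108 ≡ −1 (mod 109).
The value −1 means 79 is a non-residue modulo 109, so n² ≡ 79 (mod 109) is impossible.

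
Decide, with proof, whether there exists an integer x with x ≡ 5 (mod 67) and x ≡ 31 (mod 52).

Since 67 and 52 share no common factor, CRT says the pair of congruences has a solution (unique mod 3484).
Write x = 5 + 67t and require 5 + 67t ≡ 31 (mod 52), i.e. 67t ≡ 26 (mod 52).
67 ≡ 15 (mod 52), so this reads 15t ≡ 26 (mod 52). Since 15·7 = 105 = 2·52 + 1, the inverse of 15 mod 52 is 7.
Multiplying by 7: t ≡ 7·26 = 182 ≡ 26 (mod 52).
Taking t = 26 gives x = 5 + 67·26 = 1747.
Indeed 1747 ≡ 5 (mod 67) and 1747 ≡ 31 (mod 52).

x = 1747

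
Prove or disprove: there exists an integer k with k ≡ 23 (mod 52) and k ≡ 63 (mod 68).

gcd(52, 68) = 4. A simultaneous solution exists iff 23 ≡ 63 (mod 4); here 23 mod 4 = 3 = 63 mod 4, so it does.
List candidates k ≡ 23 (mod 52): 23, 75, 127, 179, 231, 283, 335. Modulo 68 these are 23, 7, 59, 43, 27, 11, 63; 335 gives 63 as required.
Check: 335 mod 52 = 23, 335 mod 68 = 63. ✓

k = 335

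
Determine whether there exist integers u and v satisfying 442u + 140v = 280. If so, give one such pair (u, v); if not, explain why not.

Every value of 442u + 140v is a multiple of gcd(442, 140) = 2; since 2 ∣ 280, solutions exist.
Dividing through by 2 reduces the equation to 221u + 70v = 140.
Run the Euclidean algorithm on 221 and 70: 221 = 3·70 + 11, 70 = 6·11 + 4, 11 = 2·4 + 3, 4 = 1·3 + 1, 3 = 3·1 + 0.
Unwinding: 1 = 4 − 1·3 = 4 − (11 − 2·4) = −11 + 3·4 = −11 + 3·(70 − 6·11) = 3·70 − 19·11 = 3·70 − 19·(221 − 3·70) = −19·221 + 60·70, i.e. 221·(-19) + 70·60 = 1.
Times 140: 221·(-2660) + 70·8400 = 140, so (-2660, 8400) solves it.
The general solution is u = -2660 + 70k, v = 8400 − 221k; taking k = 38 gives the smaller pair u = 0, v = 2.
Indeed 442·0 + 140·2 = 0 + 280 = 280.

u = 0, v = 2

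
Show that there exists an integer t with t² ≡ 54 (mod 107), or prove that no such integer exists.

107 is prime, so by Euler's criterion 54 is a square mod 107 iff 54^((107−1)/2) = 54^53 ≡ 1 (mod 107).
Repeated squaring mod 107: 54^2 = 2916 ≡ 27; 54^4 ≡ 27² = 729 ≡ 87; 54^8 ≡ 87² = 7569 ≡ 79; 54^16 ≡ 79² = 6241 ≡ 35; 54^32 ≡ 35² = 1225 ≡ 48.
Since 53 = 32 + 16 + 4 + 1, 54^53 ≡ 48 · 35 · 87 · 54; multiplying out mod 107: 48·35 = 1680 ≡ 75, then 75·87 = 6525 ≡ 105, then 105·54 = 5670 ≡ 106. Thus 54^53 ≡ 106 ≡ −1 (mod 107).
The value −1 means 54 is a non-residue modulo 107, so t² ≡ 54 (mod 107) is impossible.

No, no such integer exists.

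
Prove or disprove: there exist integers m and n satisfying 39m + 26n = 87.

No such integers exist.

Any value of 39m + 26n is a multiple of gcd(39, 26) = 13.
But 87 is not a multiple of 13 (it leaves remainder 9).
Therefore 39m + 26n = 87 has no solution in integers.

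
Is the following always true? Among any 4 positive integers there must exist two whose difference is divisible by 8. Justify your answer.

Try 4 consecutive integers, 28, 29, 30, 31. Their remainders mod 8 are 4, 5, 6, 7 — pairwise different, as any 4 ≤ 8 consecutive integers have distinct residues.
Any two of them differ by at most 3 < 8 and by at least 1, so no difference is a multiple of 8.

No, the set {28, 29, 30, 31} is a counterexample.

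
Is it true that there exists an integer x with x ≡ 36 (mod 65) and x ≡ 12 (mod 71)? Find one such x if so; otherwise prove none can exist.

The moduli 65 and 71 are coprime, so by the Chinese Remainder Theorem a unique solution modulo 4615 exists.
Write x = 36 + 65t and require 36 + 65t ≡ 12 (mod 71), i.e. 65t ≡ 47 (mod 71).
Invert 65 mod 71 by the Euclidean algorithm: 71 = 1·65 + 6, 65 = 10·6 + 5, 6 = 1·5 + 1, 5 = 5·1 + 0; back-substituting, 1 = 6 − 1·5 = 6 − (65 − 10·6) = −65 + 11·6 = −65 + 11·(71 − 1·65) = 11·71 − 12·65. Hence 65·(-12) ≡ 1, so 65⁻¹ ≡ -12 ≡ 59 (mod 71).
Multiplying by 59: t ≡ 59·47 = 2773 ≡ 4 (mod 71).
Taking t = 4 gives x = 36 + 65·4 = 296.
Check: 296 mod 65 = 36, 296 mod 71 = 12. ✓

x = 296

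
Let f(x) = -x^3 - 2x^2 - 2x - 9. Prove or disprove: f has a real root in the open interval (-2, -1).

No such root exists.

Evaluate at the endpoints: f(-2) = -5, f(-1) = -8 — same sign (negative).
f'(x) = -3x^2 - 4x - 2 has discriminant (-4)² − 4·(-3)·(-2) = -8 < 0, so f' has no real roots and is negative for every real x.
So f is strictly decreasing; between -2 and -1 its values lie between f(-2) = -5 and f(-1) = -8, all negative. Therefore f has no root in (-2, -1).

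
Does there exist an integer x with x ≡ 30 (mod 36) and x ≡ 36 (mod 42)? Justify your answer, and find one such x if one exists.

gcd(36, 42) = 6. A simultaneous solution exists iff 30 ≡ 36 (mod 6); here 30 mod 6 = 0 = 36 mod 6, so it does.
The integers ≡ 30 (mod 36) are 30, 66, 102, 138, 174, 210, 246, …; their remainders mod 42 are 30, 24, 18, 12, 6, 0, 36, so x = 246 is the first that is ≡ 36 (mod 42).
Check: 246 mod 36 = 30, 246 mod 42 = 36. ✓

x = 246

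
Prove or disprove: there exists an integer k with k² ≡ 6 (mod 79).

79 is prime, so by Euler's criterion 6 is a square mod 79 iff 6^((79−1)/2) = 6^39 ≡ 1 (mod 79).
Repeated squaring mod 79: 6^2 = 36 ≡ 36; 6^4 ≡ 36² = 1296 ≡ 32; 6^8 ≡ 32² = 1024 ≡ 76; 6^16 ≡ 76² = 5776 ≡ 9; 6^32 ≡ 9² = 81 ≡ 2.
Since 39 = 32 + 4 + 2 + 1, 6^39 ≡ 2 · 32 · 36 · 6; multiplying out mod 79: 2·32 = 64 ≡ 64, then 64·36 = 2304 ≡ 13, then 13·6 = 78 ≡ 78. Thus 6^39 ≡ 78 ≡ −1 (mod 79).
By Euler's criterion 6 is a quadratic non-residue mod 79: no k satisfies k² ≡ 6 (mod 79).

No, no such integer exists.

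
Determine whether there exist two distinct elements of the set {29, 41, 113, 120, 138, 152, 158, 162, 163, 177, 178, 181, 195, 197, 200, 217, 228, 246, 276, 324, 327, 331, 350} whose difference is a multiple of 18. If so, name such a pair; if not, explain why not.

41 mod 18 = 5 and 113 mod 18 = 5, so 113 − 41 = 72 = 4·18.

41 and 113 are such a pair.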